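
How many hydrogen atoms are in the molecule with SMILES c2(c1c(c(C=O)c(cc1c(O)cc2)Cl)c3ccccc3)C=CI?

Hydrogens are implicit in SMILES; fill each atom to its normal valence:
  8 × C (aromatic): 1 H each → 8
  8 × C (aromatic): no H
  3 × C: 1 H each → 3
  1 × Cl: no H
  1 × I: no H
  1 × O: 1 H
  1 × O: no H
  Total hydrogens = 12.

12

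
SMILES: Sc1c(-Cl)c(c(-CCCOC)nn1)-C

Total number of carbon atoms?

9

The symbol for carbon appears 9 times in the SMILES. Lowercase c denotes aromatic carbon and counts toward C.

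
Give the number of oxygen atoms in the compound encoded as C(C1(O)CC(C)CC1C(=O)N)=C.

The symbol for oxygen appears 2 times in the SMILES.

2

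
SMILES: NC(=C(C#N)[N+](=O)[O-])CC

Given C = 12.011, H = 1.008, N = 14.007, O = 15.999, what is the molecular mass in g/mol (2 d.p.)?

Molecular formula: C5H7N3O2.
M = 5×12.011 + 7×1.008 + 3×14.007 + 2×15.999 = 141.13 g/mol.

141.13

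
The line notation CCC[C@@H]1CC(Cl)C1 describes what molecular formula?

Heavy atoms from the SMILES: 7 C, 1 Cl.
Implicit hydrogens by atom environment:
  4 × C: 2 H each → 8
  2 × C: 1 H each → 2
  1 × C: 3 H
  1 × Cl: no H
  Total hydrogens = 13.
Molecular formula: C7H13Cl

C7H13Cl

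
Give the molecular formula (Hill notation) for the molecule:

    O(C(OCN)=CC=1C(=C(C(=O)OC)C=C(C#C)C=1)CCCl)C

Heavy atoms from the SMILES: 16 C, 1 Cl, 1 N, 4 O.
Implicit hydrogens by atom environment:
  4 × C (aromatic): no H
  4 × O: no H
  3 × C: 2 H each → 6
  3 × C: no H
  2 × C: 3 H each → 6
  2 × C (aromatic): 1 H each → 2
  2 × C: 1 H each → 2
  1 × Cl: no H
  1 × N: 2 H
  Total hydrogens = 18.
Molecular formula: C16H18ClNO4

C16H18ClNO4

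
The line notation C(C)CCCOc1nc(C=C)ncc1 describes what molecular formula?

Heavy atoms from the SMILES: 11 C, 2 N, 1 O.
Implicit hydrogens by atom environment:
  5 × C: 2 H each → 10
  2 × C (aromatic): 1 H each → 2
  2 × C (aromatic): no H
  2 × N (aromatic): no H
  1 × C: 3 H
  1 × C: 1 H
  1 × O: no H
  Total hydrogens = 16.
Molecular formula: C11H16N2O

C11H16N2O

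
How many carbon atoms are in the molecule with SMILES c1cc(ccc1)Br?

6

The symbol for carbon appears 6 times in the SMILES. Lowercase c denotes aromatic carbon and counts toward C.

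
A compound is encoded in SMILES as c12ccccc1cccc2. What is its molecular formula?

Heavy atoms from the SMILES: 10 C.
Implicit hydrogens by atom environment:
  8 × C (aromatic): 1 H each → 8
  2 × C (aromatic): no H
  Total hydrogens = 8.
Molecular formula: C10H8

C10H8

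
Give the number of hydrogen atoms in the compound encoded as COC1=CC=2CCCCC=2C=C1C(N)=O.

15

Hydrogens are implicit in SMILES; fill each atom to its normal valence:
  4 × C: 2 H each → 8
  4 × C (aromatic): no H
  2 × C (aromatic): 1 H each → 2
  2 × O: no H
  1 × C: 3 H
  1 × C: no H
  1 × N: 2 H
  Total hydrogens = 15.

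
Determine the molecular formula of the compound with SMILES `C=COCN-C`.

C4H9NO

Heavy atoms from the SMILES: 4 C, 1 N, 1 O.
Implicit hydrogens by atom environment:
  2 × C: 2 H each → 4
  1 × C: 3 H
  1 × C: 1 H
  1 × N: 1 H
  1 × O: no H
  Total hydrogens = 9.
Molecular formula: C4H9NO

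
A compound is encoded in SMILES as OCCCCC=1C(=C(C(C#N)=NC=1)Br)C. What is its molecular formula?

C11H13BrN2O

Heavy atoms from the SMILES: 1 Br, 11 C, 2 N, 1 O.
Implicit hydrogens by atom environment:
  4 × C: 2 H each → 8
  4 × C (aromatic): no H
  1 × Br: no H
  1 × C: 3 H
  1 × C (aromatic): 1 H
  1 × C: no H
  1 × N (aromatic): no H
  1 × N: no H
  1 × O: 1 H
  Total hydrogens = 13.
Molecular formula: C11H13BrN2O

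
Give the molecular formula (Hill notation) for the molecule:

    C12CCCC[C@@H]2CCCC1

Heavy atoms from the SMILES: 10 C.
Implicit hydrogens by atom environment:
  8 × C: 2 H each → 16
  2 × C: 1 H each → 2
  Total hydrogens = 18.
Molecular formula: C10H18

C10H18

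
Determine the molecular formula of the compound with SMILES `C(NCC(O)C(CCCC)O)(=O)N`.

Heavy atoms from the SMILES: 8 C, 2 N, 3 O.
Implicit hydrogens by atom environment:
  4 × C: 2 H each → 8
  2 × C: 1 H each → 2
  2 × O: 1 H each → 2
  1 × C: 3 H
  1 × C: no H
  1 × N: 2 H
  1 × N: 1 H
  1 × O: no H
  Total hydrogens = 18.
Molecular formula: C8H18N2O3

C8H18N2O3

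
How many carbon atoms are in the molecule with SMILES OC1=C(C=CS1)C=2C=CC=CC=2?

The symbol for carbon appears 10 times in the SMILES.

10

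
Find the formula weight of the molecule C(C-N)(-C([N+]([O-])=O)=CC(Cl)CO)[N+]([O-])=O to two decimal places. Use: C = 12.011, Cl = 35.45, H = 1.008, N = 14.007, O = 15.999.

Molecular formula: C6H10ClN3O5.
M = 6×12.011 + 1×35.45 + 10×1.008 + 3×14.007 + 5×15.999 = 239.61 g/mol.

239.61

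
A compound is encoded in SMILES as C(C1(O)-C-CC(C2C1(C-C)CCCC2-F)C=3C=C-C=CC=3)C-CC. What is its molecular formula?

Heavy atoms from the SMILES: 22 C, 1 F, 1 O.
Implicit hydrogens by atom environment:
  9 × C: 2 H each → 18
  5 × C (aromatic): 1 H each → 5
  3 × C: 1 H each → 3
  2 × C: 3 H each → 6
  2 × C: no H
  1 × C (aromatic): no H
  1 × F: no H
  1 × O: 1 H
  Total hydrogens = 33.
Molecular formula: C22H33FO

C22H33FO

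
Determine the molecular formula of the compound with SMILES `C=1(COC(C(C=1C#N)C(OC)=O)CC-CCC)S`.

C13H19NO3S

Heavy atoms from the SMILES: 13 C, 1 N, 3 O, 1 S.
Implicit hydrogens by atom environment:
  5 × C: 2 H each → 10
  4 × C: no H
  3 × O: no H
  2 × C: 3 H each → 6
  2 × C: 1 H each → 2
  1 × N: no H
  1 × S: 1 H
  Total hydrogens = 19.
Molecular formula: C13H19NO3S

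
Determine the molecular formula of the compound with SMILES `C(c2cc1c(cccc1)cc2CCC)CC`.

C16H20

Heavy atoms from the SMILES: 16 C.
Implicit hydrogens by atom environment:
  6 × C (aromatic): 1 H each → 6
  4 × C: 2 H each → 8
  4 × C (aromatic): no H
  2 × C: 3 H each → 6
  Total hydrogens = 20.
Molecular formula: C16H20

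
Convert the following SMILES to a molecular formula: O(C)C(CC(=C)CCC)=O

C8H14O2

Heavy atoms from the SMILES: 8 C, 2 O.
Implicit hydrogens by atom environment:
  4 × C: 2 H each → 8
  2 × C: 3 H each → 6
  2 × C: no H
  2 × O: no H
  Total hydrogens = 14.
Molecular formula: C8H14O2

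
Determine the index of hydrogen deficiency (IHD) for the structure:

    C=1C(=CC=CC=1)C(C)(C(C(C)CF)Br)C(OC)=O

Molecular formula from the SMILES: C14H18BrFO2.
DoU = (2C + 2 + N − H − X)/2 = (2·14 + 2 + 0 − 18 − 2)/2 = 10/2 = 5.
(Structurally: 1 ring(s) + 4 π bond(s) = 5.)

5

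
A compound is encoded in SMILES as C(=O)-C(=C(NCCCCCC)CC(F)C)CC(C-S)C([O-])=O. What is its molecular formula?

Heavy atoms from the SMILES: 16 C, 1 F, 1 N, 3 O, 1 S.
Implicit hydrogens by atom environment:
  8 × C: 2 H each → 16
  3 × C: 1 H each → 3
  3 × C: no H
  2 × C: 3 H each → 6
  2 × O: no H
  1 × F: no H
  1 × N: 1 H
  1 × O (charge -1): no H
  1 × S: 1 H
  Total hydrogens = 27.
Net charge -1.
Molecular formula: C16H27FNO3S-

C16H27FNO3S-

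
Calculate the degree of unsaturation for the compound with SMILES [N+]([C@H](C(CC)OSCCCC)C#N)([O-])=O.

Molecular formula from the SMILES: C9H16N2O3S.
DoU = (2C + 2 + N − H − X)/2 = (2·9 + 2 + 2 − 16 − 0)/2 = 6/2 = 3.
(Structurally: 0 ring(s) + 3 π bond(s) = 3.)

3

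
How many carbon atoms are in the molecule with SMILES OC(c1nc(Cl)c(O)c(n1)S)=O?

The symbol for carbon appears 5 times in the SMILES. Lowercase c denotes aromatic carbon and counts toward C.

5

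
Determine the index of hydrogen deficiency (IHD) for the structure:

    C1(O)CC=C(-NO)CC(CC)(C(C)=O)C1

Molecular formula from the SMILES: C11H19NO3.
DoU = (2C + 2 + N − H − X)/2 = (2·11 + 2 + 1 − 19 − 0)/2 = 6/2 = 3.
(Structurally: 1 ring(s) + 2 π bond(s) = 3.)

3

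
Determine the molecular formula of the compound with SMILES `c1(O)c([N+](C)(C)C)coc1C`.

C8H14NO2+

Heavy atoms from the SMILES: 8 C, 1 N, 2 O.
Implicit hydrogens by atom environment:
  4 × C: 3 H each → 12
  3 × C (aromatic): no H
  1 × C (aromatic): 1 H
  1 × N (charge +1): no H
  1 × O: 1 H
  1 × O (aromatic): no H
  Total hydrogens = 14.
Net charge +1.
Molecular formula: C8H14NO2+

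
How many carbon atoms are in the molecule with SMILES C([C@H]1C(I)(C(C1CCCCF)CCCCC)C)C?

16

The symbol for carbon appears 16 times in the SMILES.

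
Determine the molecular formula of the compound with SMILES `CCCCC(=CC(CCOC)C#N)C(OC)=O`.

C13H21NO3

Heavy atoms from the SMILES: 13 C, 1 N, 3 O.
Implicit hydrogens by atom environment:
  5 × C: 2 H each → 10
  3 × C: 3 H each → 9
  3 × C: no H
  3 × O: no H
  2 × C: 1 H each → 2
  1 × N: no H
  Total hydrogens = 21.
Molecular formula: C13H21NO3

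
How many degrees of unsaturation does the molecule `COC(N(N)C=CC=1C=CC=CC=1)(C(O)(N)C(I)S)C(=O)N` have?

Molecular formula from the SMILES: C13H19IN4O3S.
DoU = (2C + 2 + N − H − X)/2 = (2·13 + 2 + 4 − 19 − 1)/2 = 12/2 = 6.
(Structurally: 1 ring(s) + 5 π bond(s) = 6.)

6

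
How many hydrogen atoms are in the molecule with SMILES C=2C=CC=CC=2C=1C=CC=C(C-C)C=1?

Hydrogens are implicit in SMILES; fill each atom to its normal valence:
  9 × C (aromatic): 1 H each → 9
  3 × C (aromatic): no H
  1 × C: 3 H
  1 × C: 2 H
  Total hydrogens = 14.

14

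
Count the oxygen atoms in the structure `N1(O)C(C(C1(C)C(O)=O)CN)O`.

4

The symbol for oxygen appears 4 times in the SMILES.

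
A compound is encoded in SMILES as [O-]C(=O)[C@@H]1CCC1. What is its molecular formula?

Heavy atoms from the SMILES: 5 C, 2 O.
Implicit hydrogens by atom environment:
  3 × C: 2 H each → 6
  1 × C: 1 H
  1 × C: no H
  1 × O: no H
  1 × O (charge -1): no H
  Total hydrogens = 7.
Net charge -1.
Molecular formula: C5H7O2-

C5H7O2-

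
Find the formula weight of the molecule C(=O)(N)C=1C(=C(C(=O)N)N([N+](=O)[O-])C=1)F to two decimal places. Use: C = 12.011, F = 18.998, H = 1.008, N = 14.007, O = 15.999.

Molecular formula: C6H5FN4O4.
M = 6×12.011 + 1×18.998 + 5×1.008 + 4×14.007 + 4×15.999 = 216.13 g/mol.

216.13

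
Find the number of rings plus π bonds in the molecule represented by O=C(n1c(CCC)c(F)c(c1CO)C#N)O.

6

Molecular formula from the SMILES: C10H11FN2O3.
DoU = (2C + 2 + N − H − X)/2 = (2·10 + 2 + 2 − 11 − 1)/2 = 12/2 = 6.
(Structurally: 1 ring(s) + 5 π bond(s) = 6.)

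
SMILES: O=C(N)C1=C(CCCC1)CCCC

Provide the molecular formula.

C11H19NO

Heavy atoms from the SMILES: 11 C, 1 N, 1 O.
Implicit hydrogens by atom environment:
  7 × C: 2 H each → 14
  3 × C: no H
  1 × C: 3 H
  1 × N: 2 H
  1 × O: no H
  Total hydrogens = 19.
Molecular formula: C11H19NO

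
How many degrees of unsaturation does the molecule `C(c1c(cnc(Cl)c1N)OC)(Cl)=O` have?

5

Molecular formula from the SMILES: C7H6Cl2N2O2.
DoU = (2C + 2 + N − H − X)/2 = (2·7 + 2 + 2 − 6 − 2)/2 = 10/2 = 5.
(Structurally: 1 ring(s) + 4 π bond(s) = 5.)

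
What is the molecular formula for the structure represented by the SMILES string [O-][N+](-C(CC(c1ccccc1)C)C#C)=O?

C12H13NO2

Heavy atoms from the SMILES: 12 C, 1 N, 2 O.
Implicit hydrogens by atom environment:
  5 × C (aromatic): 1 H each → 5
  3 × C: 1 H each → 3
  1 × C: 3 H
  1 × C: 2 H
  1 × C: no H
  1 × C (aromatic): no H
  1 × N (charge +1): no H
  1 × O: no H
  1 × O (charge -1): no H
  Total hydrogens = 13.
Molecular formula: C12H13NO2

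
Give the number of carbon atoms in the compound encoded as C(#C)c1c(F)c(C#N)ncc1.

The symbol for carbon appears 8 times in the SMILES. Lowercase c denotes aromatic carbon and counts toward C.

8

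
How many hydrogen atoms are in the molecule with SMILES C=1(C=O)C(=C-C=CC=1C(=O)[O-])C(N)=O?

6

Hydrogens are implicit in SMILES; fill each atom to its normal valence:
  3 × C (aromatic): 1 H each → 3
  3 × C (aromatic): no H
  3 × O: no H
  2 × C: no H
  1 × C: 1 H
  1 × N: 2 H
  1 × O (charge -1): no H
  Total hydrogens = 6.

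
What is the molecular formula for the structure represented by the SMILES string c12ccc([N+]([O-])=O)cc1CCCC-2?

C10H11NO2

Heavy atoms from the SMILES: 10 C, 1 N, 2 O.
Implicit hydrogens by atom environment:
  4 × C: 2 H each → 8
  3 × C (aromatic): 1 H each → 3
  3 × C (aromatic): no H
  1 × N (charge +1): no H
  1 × O: no H
  1 × O (charge -1): no H
  Total hydrogens = 11.
Molecular formula: C10H11NO2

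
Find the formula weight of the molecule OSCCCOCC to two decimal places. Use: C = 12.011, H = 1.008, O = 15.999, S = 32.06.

136.21

Molecular formula: C5H12O2S.
M = 5×12.011 + 12×1.008 + 2×15.999 + 1×32.06 = 136.21 g/mol.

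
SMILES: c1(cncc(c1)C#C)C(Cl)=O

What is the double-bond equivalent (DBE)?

Molecular formula from the SMILES: C8H4ClNO.
DoU = (2C + 2 + N − H − X)/2 = (2·8 + 2 + 1 − 4 − 1)/2 = 14/2 = 7.
(Structurally: 1 ring(s) + 6 π bond(s) = 7.)

7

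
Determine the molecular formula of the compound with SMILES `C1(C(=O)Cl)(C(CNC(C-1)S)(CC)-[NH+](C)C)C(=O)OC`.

Heavy atoms from the SMILES: 12 C, 1 Cl, 2 N, 3 O, 1 S.
Implicit hydrogens by atom environment:
  4 × C: 3 H each → 12
  4 × C: no H
  3 × C: 2 H each → 6
  3 × O: no H
  1 × C: 1 H
  1 × Cl: no H
  1 × N: 1 H
  1 × N (charge +1): 1 H
  1 × S: 1 H
  Total hydrogens = 22.
Net charge +1.
Molecular formula: C12H22ClN2O3S+

C12H22ClN2O3S+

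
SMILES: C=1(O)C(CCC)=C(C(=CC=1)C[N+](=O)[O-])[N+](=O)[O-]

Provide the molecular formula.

C10H12N2O5

Heavy atoms from the SMILES: 10 C, 2 N, 5 O.
Implicit hydrogens by atom environment:
  4 × C (aromatic): no H
  3 × C: 2 H each → 6
  2 × C (aromatic): 1 H each → 2
  2 × N (charge +1): no H
  2 × O: no H
  2 × O (charge -1): no H
  1 × C: 3 H
  1 × O: 1 H
  Total hydrogens = 12.
Molecular formula: C10H12N2O5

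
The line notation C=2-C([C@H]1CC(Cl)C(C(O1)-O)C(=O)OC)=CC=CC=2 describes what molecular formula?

Heavy atoms from the SMILES: 13 C, 1 Cl, 4 O.
Implicit hydrogens by atom environment:
  5 × C (aromatic): 1 H each → 5
  4 × C: 1 H each → 4
  3 × O: no H
  1 × C: 3 H
  1 × C: 2 H
  1 × C: no H
  1 × C (aromatic): no H
  1 × Cl: no H
  1 × O: 1 H
  Total hydrogens = 15.
Molecular formula: C13H15ClO4

C13H15ClO4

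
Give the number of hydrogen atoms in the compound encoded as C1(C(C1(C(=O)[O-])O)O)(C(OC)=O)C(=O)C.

9

Hydrogens are implicit in SMILES; fill each atom to its normal valence:
  5 × C: no H
  4 × O: no H
  2 × C: 3 H each → 6
  2 × O: 1 H each → 2
  1 × C: 1 H
  1 × O (charge -1): no H
  Total hydrogens = 9.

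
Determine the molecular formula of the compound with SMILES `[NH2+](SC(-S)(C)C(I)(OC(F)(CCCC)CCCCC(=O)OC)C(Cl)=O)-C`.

Heavy atoms from the SMILES: 16 C, 1 Cl, 1 F, 1 I, 1 N, 4 O, 2 S.
Implicit hydrogens by atom environment:
  7 × C: 2 H each → 14
  5 × C: no H
  4 × C: 3 H each → 12
  4 × O: no H
  1 × Cl: no H
  1 × F: no H
  1 × I: no H
  1 × N (charge +1): 2 H
  1 × S: 1 H
  1 × S: no H
  Total hydrogens = 29.
Net charge +1.
Molecular formula: C16H29ClFINO4S2+

C16H29ClFINO4S2+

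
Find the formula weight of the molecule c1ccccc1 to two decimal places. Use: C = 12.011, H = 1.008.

78.11

Molecular formula: C6H6.
M = 6×12.011 + 6×1.008 = 78.11 g/mol.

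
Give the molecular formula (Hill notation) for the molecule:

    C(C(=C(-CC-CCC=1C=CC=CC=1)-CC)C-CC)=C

Heavy atoms from the SMILES: 19 C.
Implicit hydrogens by atom environment:
  8 × C: 2 H each → 16
  5 × C (aromatic): 1 H each → 5
  2 × C: 3 H each → 6
  2 × C: no H
  1 × C: 1 H
  1 × C (aromatic): no H
  Total hydrogens = 28.
Molecular formula: C19H28

C19H28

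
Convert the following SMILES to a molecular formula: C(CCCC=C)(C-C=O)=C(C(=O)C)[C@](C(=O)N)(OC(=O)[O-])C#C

Heavy atoms from the SMILES: 16 C, 1 N, 6 O.
Implicit hydrogens by atom environment:
  7 × C: no H
  5 × C: 2 H each → 10
  5 × O: no H
  3 × C: 1 H each → 3
  1 × C: 3 H
  1 × N: 2 H
  1 × O (charge -1): no H
  Total hydrogens = 18.
Net charge -1.
Molecular formula: C16H18NO6-

C16H18NO6-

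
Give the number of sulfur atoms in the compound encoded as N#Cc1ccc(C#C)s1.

The symbol for sulfur appears 1 time in the SMILES.

1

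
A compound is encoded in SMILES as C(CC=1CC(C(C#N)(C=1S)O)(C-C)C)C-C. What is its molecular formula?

Heavy atoms from the SMILES: 13 C, 1 N, 1 O, 1 S.
Implicit hydrogens by atom environment:
  5 × C: 2 H each → 10
  5 × C: no H
  3 × C: 3 H each → 9
  1 × N: no H
  1 × O: 1 H
  1 × S: 1 H
  Total hydrogens = 21.
Molecular formula: C13H21NOS

C13H21NOS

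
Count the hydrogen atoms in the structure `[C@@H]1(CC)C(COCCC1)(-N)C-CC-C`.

Hydrogens are implicit in SMILES; fill each atom to its normal valence:
  8 × C: 2 H each → 16
  2 × C: 3 H each → 6
  1 × C: 1 H
  1 × C: no H
  1 × N: 2 H
  1 × O: no H
  Total hydrogens = 25.

25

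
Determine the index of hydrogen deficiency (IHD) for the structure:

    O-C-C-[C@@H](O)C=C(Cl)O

1

Molecular formula from the SMILES: C5H9ClO3.
DoU = (2C + 2 + N − H − X)/2 = (2·5 + 2 + 0 − 9 − 1)/2 = 2/2 = 1.
(Structurally: 0 ring(s) + 1 π bond(s) = 1.)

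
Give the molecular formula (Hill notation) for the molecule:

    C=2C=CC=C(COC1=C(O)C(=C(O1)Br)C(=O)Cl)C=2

C12H8BrClO4

Heavy atoms from the SMILES: 1 Br, 12 C, 1 Cl, 4 O.
Implicit hydrogens by atom environment:
  5 × C (aromatic): 1 H each → 5
  5 × C (aromatic): no H
  2 × O: no H
  1 × Br: no H
  1 × C: 2 H
  1 × C: no H
  1 × Cl: no H
  1 × O: 1 H
  1 × O (aromatic): no H
  Total hydrogens = 8.
Molecular formula: C12H8BrClO4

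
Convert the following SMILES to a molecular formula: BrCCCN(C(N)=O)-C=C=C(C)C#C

C10H13BrN2O

Heavy atoms from the SMILES: 1 Br, 10 C, 2 N, 1 O.
Implicit hydrogens by atom environment:
  4 × C: no H
  3 × C: 2 H each → 6
  2 × C: 1 H each → 2
  1 × Br: no H
  1 × C: 3 H
  1 × N: 2 H
  1 × N: no H
  1 × O: no H
  Total hydrogens = 13.
Molecular formula: C10H13BrN2O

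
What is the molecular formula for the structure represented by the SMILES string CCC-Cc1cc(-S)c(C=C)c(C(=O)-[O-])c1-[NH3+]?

Heavy atoms from the SMILES: 13 C, 1 N, 2 O, 1 S.
Implicit hydrogens by atom environment:
  5 × C (aromatic): no H
  4 × C: 2 H each → 8
  1 × C: 3 H
  1 × C (aromatic): 1 H
  1 × C: 1 H
  1 × C: no H
  1 × N (charge +1): 3 H
  1 × O: no H
  1 × O (charge -1): no H
  1 × S: 1 H
  Total hydrogens = 17.
Molecular formula: C13H17NO2S

C13H17NO2S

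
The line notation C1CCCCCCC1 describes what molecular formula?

C8H16

Heavy atoms from the SMILES: 8 C.
Implicit hydrogens by atom environment:
  8 × C: 2 H each → 16
  Total hydrogens = 16.
Molecular formula: C8H16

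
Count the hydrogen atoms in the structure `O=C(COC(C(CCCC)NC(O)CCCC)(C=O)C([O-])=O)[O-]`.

25

Hydrogens are implicit in SMILES; fill each atom to its normal valence:
  7 × C: 2 H each → 14
  4 × O: no H
  3 × C: 1 H each → 3
  3 × C: no H
  2 × C: 3 H each → 6
  2 × O (charge -1): no H
  1 × N: 1 H
  1 × O: 1 H
  Total hydrogens = 25.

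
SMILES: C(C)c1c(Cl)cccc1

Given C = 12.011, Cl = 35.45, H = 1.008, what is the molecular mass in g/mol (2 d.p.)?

Molecular formula: C8H9Cl.
M = 8×12.011 + 1×35.45 + 9×1.008 = 140.61 g/mol.

140.61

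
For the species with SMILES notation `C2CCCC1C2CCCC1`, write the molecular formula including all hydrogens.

Heavy atoms from the SMILES: 10 C.
Implicit hydrogens by atom environment:
  8 × C: 2 H each → 16
  2 × C: 1 H each → 2
  Total hydrogens = 18.
Molecular formula: C10H18

C10H18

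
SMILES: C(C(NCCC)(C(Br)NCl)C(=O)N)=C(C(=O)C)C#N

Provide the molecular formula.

C11H16BrClN4O2

Heavy atoms from the SMILES: 1 Br, 11 C, 1 Cl, 4 N, 2 O.
Implicit hydrogens by atom environment:
  5 × C: no H
  2 × C: 3 H each → 6
  2 × C: 2 H each → 4
  2 × C: 1 H each → 2
  2 × N: 1 H each → 2
  2 × O: no H
  1 × Br: no H
  1 × Cl: no H
  1 × N: 2 H
  1 × N: no H
  Total hydrogens = 16.
Molecular formula: C11H16BrClN4O2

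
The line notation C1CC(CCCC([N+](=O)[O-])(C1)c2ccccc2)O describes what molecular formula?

Heavy atoms from the SMILES: 14 C, 1 N, 3 O.
Implicit hydrogens by atom environment:
  6 × C: 2 H each → 12
  5 × C (aromatic): 1 H each → 5
  1 × C: 1 H
  1 × C: no H
  1 × C (aromatic): no H
  1 × N (charge +1): no H
  1 × O: 1 H
  1 × O: no H
  1 × O (charge -1): no H
  Total hydrogens = 19.
Molecular formula: C14H19NO3

C14H19NO3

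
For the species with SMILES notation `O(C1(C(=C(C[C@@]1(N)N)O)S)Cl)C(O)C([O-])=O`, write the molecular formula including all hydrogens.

Heavy atoms from the SMILES: 7 C, 1 Cl, 2 N, 5 O, 1 S.
Implicit hydrogens by atom environment:
  5 × C: no H
  2 × N: 2 H each → 4
  2 × O: 1 H each → 2
  2 × O: no H
  1 × C: 2 H
  1 × C: 1 H
  1 × Cl: no H
  1 × O (charge -1): no H
  1 × S: 1 H
  Total hydrogens = 10.
Net charge -1.
Molecular formula: C7H10ClN2O5S-

C7H10ClN2O5S-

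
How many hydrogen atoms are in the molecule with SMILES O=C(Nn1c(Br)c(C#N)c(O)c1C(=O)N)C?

Hydrogens are implicit in SMILES; fill each atom to its normal valence:
  4 × C (aromatic): no H
  3 × C: no H
  2 × O: no H
  1 × Br: no H
  1 × C: 3 H
  1 × N: 2 H
  1 × N: 1 H
  1 × N (aromatic): no H
  1 × N: no H
  1 × O: 1 H
  Total hydrogens = 7.

7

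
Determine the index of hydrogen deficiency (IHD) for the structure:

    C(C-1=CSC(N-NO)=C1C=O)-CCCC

Molecular formula from the SMILES: C10H16N2O2S.
DoU = (2C + 2 + N − H − X)/2 = (2·10 + 2 + 2 − 16 − 0)/2 = 8/2 = 4.
(Structurally: 1 ring(s) + 3 π bond(s) = 4.)

4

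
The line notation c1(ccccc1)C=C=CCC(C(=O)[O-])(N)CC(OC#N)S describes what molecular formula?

Heavy atoms from the SMILES: 15 C, 2 N, 3 O, 1 S.
Implicit hydrogens by atom environment:
  5 × C (aromatic): 1 H each → 5
  4 × C: no H
  3 × C: 1 H each → 3
  2 × C: 2 H each → 4
  2 × O: no H
  1 × C (aromatic): no H
  1 × N: 2 H
  1 × N: no H
  1 × O (charge -1): no H
  1 × S: 1 H
  Total hydrogens = 15.
Net charge -1.
Molecular formula: C15H15N2O3S-

C15H15N2O3S-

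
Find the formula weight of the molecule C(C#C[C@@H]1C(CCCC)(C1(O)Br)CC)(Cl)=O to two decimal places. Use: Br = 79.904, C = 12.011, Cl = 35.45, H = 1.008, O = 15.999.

Molecular formula: C12H16BrClO2.
M = 1×79.904 + 12×12.011 + 1×35.45 + 16×1.008 + 2×15.999 = 307.61 g/mol.

307.61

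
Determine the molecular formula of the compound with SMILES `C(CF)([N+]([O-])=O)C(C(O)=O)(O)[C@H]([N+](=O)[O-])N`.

Heavy atoms from the SMILES: 5 C, 1 F, 3 N, 7 O.
Implicit hydrogens by atom environment:
  3 × O: no H
  2 × C: 1 H each → 2
  2 × C: no H
  2 × N (charge +1): no H
  2 × O: 1 H each → 2
  2 × O (charge -1): no H
  1 × C: 2 H
  1 × F: no H
  1 × N: 2 H
  Total hydrogens = 8.
Molecular formula: C5H8FN3O7

C5H8FN3O7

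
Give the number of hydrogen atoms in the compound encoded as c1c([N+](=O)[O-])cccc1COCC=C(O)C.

Hydrogens are implicit in SMILES; fill each atom to its normal valence:
  4 × C (aromatic): 1 H each → 4
  2 × C: 2 H each → 4
  2 × C (aromatic): no H
  2 × O: no H
  1 × C: 3 H
  1 × C: 1 H
  1 × C: no H
  1 × N (charge +1): no H
  1 × O: 1 H
  1 × O (charge -1): no H
  Total hydrogens = 13.

13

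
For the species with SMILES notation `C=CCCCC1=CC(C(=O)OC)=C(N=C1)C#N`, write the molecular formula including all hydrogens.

C13H14N2O2

Heavy atoms from the SMILES: 13 C, 2 N, 2 O.
Implicit hydrogens by atom environment:
  4 × C: 2 H each → 8
  3 × C (aromatic): no H
  2 × C (aromatic): 1 H each → 2
  2 × C: no H
  2 × O: no H
  1 × C: 3 H
  1 × C: 1 H
  1 × N (aromatic): no H
  1 × N: no H
  Total hydrogens = 14.
Molecular formula: C13H14N2O2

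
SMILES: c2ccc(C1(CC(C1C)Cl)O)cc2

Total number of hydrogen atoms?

13

Hydrogens are implicit in SMILES; fill each atom to its normal valence:
  5 × C (aromatic): 1 H each → 5
  2 × C: 1 H each → 2
  1 × C: 3 H
  1 × C: 2 H
  1 × C: no H
  1 × C (aromatic): no H
  1 × Cl: no H
  1 × O: 1 H
  Total hydrogens = 13.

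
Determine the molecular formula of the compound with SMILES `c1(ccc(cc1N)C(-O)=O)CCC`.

Heavy atoms from the SMILES: 10 C, 1 N, 2 O.
Implicit hydrogens by atom environment:
  3 × C (aromatic): 1 H each → 3
  3 × C (aromatic): no H
  2 × C: 2 H each → 4
  1 × C: 3 H
  1 × C: no H
  1 × N: 2 H
  1 × O: 1 H
  1 × O: no H
  Total hydrogens = 13.
Molecular formula: C10H13NO2

C10H13NO2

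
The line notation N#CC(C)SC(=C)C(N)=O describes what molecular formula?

Heavy atoms from the SMILES: 6 C, 2 N, 1 O, 1 S.
Implicit hydrogens by atom environment:
  3 × C: no H
  1 × C: 3 H
  1 × C: 2 H
  1 × C: 1 H
  1 × N: 2 H
  1 × N: no H
  1 × O: no H
  1 × S: no H
  Total hydrogens = 8.
Molecular formula: C6H8N2OS

C6H8N2OS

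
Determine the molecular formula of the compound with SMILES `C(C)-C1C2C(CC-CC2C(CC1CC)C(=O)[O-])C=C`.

C17H27O2-

Heavy atoms from the SMILES: 17 C, 2 O.
Implicit hydrogens by atom environment:
  7 × C: 2 H each → 14
  7 × C: 1 H each → 7
  2 × C: 3 H each → 6
  1 × C: no H
  1 × O: no H
  1 × O (charge -1): no H
  Total hydrogens = 27.
Net charge -1.
Molecular formula: C17H27O2-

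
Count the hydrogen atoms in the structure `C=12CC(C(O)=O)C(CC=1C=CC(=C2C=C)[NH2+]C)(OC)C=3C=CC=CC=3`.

Hydrogens are implicit in SMILES; fill each atom to its normal valence:
  7 × C (aromatic): 1 H each → 7
  5 × C (aromatic): no H
  3 × C: 2 H each → 6
  2 × C: 3 H each → 6
  2 × C: 1 H each → 2
  2 × C: no H
  2 × O: no H
  1 × N (charge +1): 2 H
  1 × O: 1 H
  Total hydrogens = 24.

24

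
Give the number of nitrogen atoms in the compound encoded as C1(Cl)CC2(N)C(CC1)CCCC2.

The symbol for nitrogen appears 1 time in the SMILES.

1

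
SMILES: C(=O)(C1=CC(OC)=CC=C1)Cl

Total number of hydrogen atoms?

Hydrogens are implicit in SMILES; fill each atom to its normal valence:
  4 × C (aromatic): 1 H each → 4
  2 × C (aromatic): no H
  2 × O: no H
  1 × C: 3 H
  1 × C: no H
  1 × Cl: no H
  Total hydrogens = 7.

7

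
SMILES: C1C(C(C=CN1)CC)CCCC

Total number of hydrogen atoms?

Hydrogens are implicit in SMILES; fill each atom to its normal valence:
  5 × C: 2 H each → 10
  4 × C: 1 H each → 4
  2 × C: 3 H each → 6
  1 × N: 1 H
  Total hydrogens = 21.

21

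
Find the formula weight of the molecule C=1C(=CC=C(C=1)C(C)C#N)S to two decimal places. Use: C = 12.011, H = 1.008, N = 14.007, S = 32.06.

Molecular formula: C9H9NS.
M = 9×12.011 + 9×1.008 + 1×14.007 + 1×32.06 = 163.24 g/mol.

163.24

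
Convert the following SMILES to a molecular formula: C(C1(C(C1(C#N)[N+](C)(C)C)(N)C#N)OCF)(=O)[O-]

Heavy atoms from the SMILES: 10 C, 1 F, 4 N, 3 O.
Implicit hydrogens by atom environment:
  6 × C: no H
  3 × C: 3 H each → 9
  2 × N: no H
  2 × O: no H
  1 × C: 2 H
  1 × F: no H
  1 × N: 2 H
  1 × N (charge +1): no H
  1 × O (charge -1): no H
  Total hydrogens = 13.
Molecular formula: C10H13FN4O3

C10H13FN4O3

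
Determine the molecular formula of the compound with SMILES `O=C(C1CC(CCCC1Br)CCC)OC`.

C12H21BrO2

Heavy atoms from the SMILES: 1 Br, 12 C, 2 O.
Implicit hydrogens by atom environment:
  6 × C: 2 H each → 12
  3 × C: 1 H each → 3
  2 × C: 3 H each → 6
  2 × O: no H
  1 × Br: no H
  1 × C: no H
  Total hydrogens = 21.
Molecular formula: C12H21BrO2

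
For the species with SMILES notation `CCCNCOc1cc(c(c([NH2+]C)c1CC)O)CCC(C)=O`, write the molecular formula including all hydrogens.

Heavy atoms from the SMILES: 17 C, 2 N, 3 O.
Implicit hydrogens by atom environment:
  6 × C: 2 H each → 12
  5 × C (aromatic): no H
  4 × C: 3 H each → 12
  2 × O: no H
  1 × C (aromatic): 1 H
  1 × C: no H
  1 × N (charge +1): 2 H
  1 × N: 1 H
  1 × O: 1 H
  Total hydrogens = 29.
Net charge +1.
Molecular formula: C17H29N2O3+

C17H29N2O3+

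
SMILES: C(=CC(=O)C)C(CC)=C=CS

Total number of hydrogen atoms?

12

Hydrogens are implicit in SMILES; fill each atom to its normal valence:
  3 × C: 1 H each → 3
  3 × C: no H
  2 × C: 3 H each → 6
  1 × C: 2 H
  1 × O: no H
  1 × S: 1 H
  Total hydrogens = 12.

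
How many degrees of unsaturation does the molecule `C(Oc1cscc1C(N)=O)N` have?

Molecular formula from the SMILES: C6H8N2O2S.
DoU = (2C + 2 + N − H − X)/2 = (2·6 + 2 + 2 − 8 − 0)/2 = 8/2 = 4.
(Structurally: 1 ring(s) + 3 π bond(s) = 4.)

4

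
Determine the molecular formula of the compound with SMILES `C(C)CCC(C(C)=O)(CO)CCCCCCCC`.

Heavy atoms from the SMILES: 16 C, 2 O.
Implicit hydrogens by atom environment:
  11 × C: 2 H each → 22
  3 × C: 3 H each → 9
  2 × C: no H
  1 × O: 1 H
  1 × O: no H
  Total hydrogens = 32.
Molecular formula: C16H32O2

C16H32O2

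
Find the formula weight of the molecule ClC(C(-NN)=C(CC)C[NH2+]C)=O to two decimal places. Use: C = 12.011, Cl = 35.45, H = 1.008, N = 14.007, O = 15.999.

192.67

Molecular formula: C7H15ClN3O+.
M = 7×12.011 + 1×35.45 + 15×1.008 + 3×14.007 + 1×15.999 = 192.67 g/mol.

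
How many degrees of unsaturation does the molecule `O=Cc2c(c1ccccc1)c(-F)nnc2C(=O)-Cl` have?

Molecular formula from the SMILES: C12H6ClFN2O2.
DoU = (2C + 2 + N − H − X)/2 = (2·12 + 2 + 2 − 6 − 2)/2 = 20/2 = 10.
(Structurally: 2 ring(s) + 8 π bond(s) = 10.)

10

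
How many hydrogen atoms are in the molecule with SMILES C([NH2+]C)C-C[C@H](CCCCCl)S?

Hydrogens are implicit in SMILES; fill each atom to its normal valence:
  7 × C: 2 H each → 14
  1 × C: 3 H
  1 × C: 1 H
  1 × Cl: no H
  1 × N (charge +1): 2 H
  1 × S: 1 H
  Total hydrogens = 21.

21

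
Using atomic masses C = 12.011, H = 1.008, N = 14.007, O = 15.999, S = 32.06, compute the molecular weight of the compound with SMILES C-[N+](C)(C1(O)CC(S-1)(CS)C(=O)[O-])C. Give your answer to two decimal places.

Molecular formula: C8H15NO3S2.
M = 8×12.011 + 15×1.008 + 1×14.007 + 3×15.999 + 2×32.06 = 237.33 g/mol.

237.33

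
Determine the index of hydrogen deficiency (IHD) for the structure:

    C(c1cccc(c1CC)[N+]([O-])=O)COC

5

Molecular formula from the SMILES: C11H15NO3.
DoU = (2C + 2 + N − H − X)/2 = (2·11 + 2 + 1 − 15 − 0)/2 = 10/2 = 5.
(Structurally: 1 ring(s) + 4 π bond(s) = 5.)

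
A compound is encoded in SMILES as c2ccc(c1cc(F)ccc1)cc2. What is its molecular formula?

C12H9F

Heavy atoms from the SMILES: 12 C, 1 F.
Implicit hydrogens by atom environment:
  9 × C (aromatic): 1 H each → 9
  3 × C (aromatic): no H
  1 × F: no H
  Total hydrogens = 9.
Molecular formula: C12H9F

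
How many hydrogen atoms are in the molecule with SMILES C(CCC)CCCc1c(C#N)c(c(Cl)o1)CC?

20

Hydrogens are implicit in SMILES; fill each atom to its normal valence:
  7 × C: 2 H each → 14
  4 × C (aromatic): no H
  2 × C: 3 H each → 6
  1 × C: no H
  1 × Cl: no H
  1 × N: no H
  1 × O (aromatic): no H
  Total hydrogens = 20.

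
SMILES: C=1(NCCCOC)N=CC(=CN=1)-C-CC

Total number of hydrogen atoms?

19

Hydrogens are implicit in SMILES; fill each atom to its normal valence:
  5 × C: 2 H each → 10
  2 × C: 3 H each → 6
  2 × C (aromatic): 1 H each → 2
  2 × C (aromatic): no H
  2 × N (aromatic): no H
  1 × N: 1 H
  1 × O: no H
  Total hydrogens = 19.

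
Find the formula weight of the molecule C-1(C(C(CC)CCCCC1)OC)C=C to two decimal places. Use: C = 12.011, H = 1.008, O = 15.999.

196.33

Molecular formula: C13H24O.
M = 13×12.011 + 24×1.008 + 1×15.999 = 196.33 g/mol.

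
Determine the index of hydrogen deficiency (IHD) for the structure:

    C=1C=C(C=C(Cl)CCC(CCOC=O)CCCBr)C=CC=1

6

Molecular formula from the SMILES: C17H22BrClO2.
DoU = (2C + 2 + N − H − X)/2 = (2·17 + 2 + 0 − 22 − 2)/2 = 12/2 = 6.
(Structurally: 1 ring(s) + 5 π bond(s) = 6.)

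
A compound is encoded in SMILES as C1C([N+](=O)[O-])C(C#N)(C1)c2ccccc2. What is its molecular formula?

Heavy atoms from the SMILES: 11 C, 2 N, 2 O.
Implicit hydrogens by atom environment:
  5 × C (aromatic): 1 H each → 5
  2 × C: 2 H each → 4
  2 × C: no H
  1 × C: 1 H
  1 × C (aromatic): no H
  1 × N: no H
  1 × N (charge +1): no H
  1 × O: no H
  1 × O (charge -1): no H
  Total hydrogens = 10.
Molecular formula: C11H10N2O2

C11H10N2O2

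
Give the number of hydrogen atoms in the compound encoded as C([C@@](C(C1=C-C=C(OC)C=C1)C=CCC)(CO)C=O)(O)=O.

Hydrogens are implicit in SMILES; fill each atom to its normal valence:
  4 × C: 1 H each → 4
  4 × C (aromatic): 1 H each → 4
  3 × O: no H
  2 × C: 3 H each → 6
  2 × C: 2 H each → 4
  2 × C: no H
  2 × C (aromatic): no H
  2 × O: 1 H each → 2
  Total hydrogens = 20.

20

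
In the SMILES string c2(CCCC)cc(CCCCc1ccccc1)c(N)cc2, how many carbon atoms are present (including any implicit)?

20

The symbol for carbon appears 20 times in the SMILES. Lowercase c denotes aromatic carbon and counts toward C.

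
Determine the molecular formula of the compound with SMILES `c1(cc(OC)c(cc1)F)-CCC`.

C10H13FO

Heavy atoms from the SMILES: 10 C, 1 F, 1 O.
Implicit hydrogens by atom environment:
  3 × C (aromatic): 1 H each → 3
  3 × C (aromatic): no H
  2 × C: 3 H each → 6
  2 × C: 2 H each → 4
  1 × F: no H
  1 × O: no H
  Total hydrogens = 13.
Molecular formula: C10H13FO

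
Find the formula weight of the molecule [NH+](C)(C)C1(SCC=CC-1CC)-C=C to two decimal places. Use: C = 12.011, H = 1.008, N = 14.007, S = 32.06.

198.35

Molecular formula: C11H20NS+.
M = 11×12.011 + 20×1.008 + 1×14.007 + 1×32.06 = 198.35 g/mol.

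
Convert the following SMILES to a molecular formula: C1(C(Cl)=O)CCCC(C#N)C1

C8H10ClNO

Heavy atoms from the SMILES: 8 C, 1 Cl, 1 N, 1 O.
Implicit hydrogens by atom environment:
  4 × C: 2 H each → 8
  2 × C: 1 H each → 2
  2 × C: no H
  1 × Cl: no H
  1 × N: no H
  1 × O: no H
  Total hydrogens = 10.
Molecular formula: C8H10ClNO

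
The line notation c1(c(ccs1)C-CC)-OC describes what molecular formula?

Heavy atoms from the SMILES: 8 C, 1 O, 1 S.
Implicit hydrogens by atom environment:
  2 × C: 3 H each → 6
  2 × C: 2 H each → 4
  2 × C (aromatic): 1 H each → 2
  2 × C (aromatic): no H
  1 × O: no H
  1 × S (aromatic): no H
  Total hydrogens = 12.
Molecular formula: C8H12OS

C8H12OS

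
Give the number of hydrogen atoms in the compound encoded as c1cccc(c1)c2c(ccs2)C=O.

Hydrogens are implicit in SMILES; fill each atom to its normal valence:
  7 × C (aromatic): 1 H each → 7
  3 × C (aromatic): no H
  1 × C: 1 H
  1 × O: no H
  1 × S (aromatic): no H
  Total hydrogens = 8.

8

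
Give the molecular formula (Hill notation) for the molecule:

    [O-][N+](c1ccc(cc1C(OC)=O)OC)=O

Heavy atoms from the SMILES: 9 C, 1 N, 5 O.
Implicit hydrogens by atom environment:
  4 × O: no H
  3 × C (aromatic): 1 H each → 3
  3 × C (aromatic): no H
  2 × C: 3 H each → 6
  1 × C: no H
  1 × N (charge +1): no H
  1 × O (charge -1): no H
  Total hydrogens = 9.
Molecular formula: C9H9NO5

C9H9NO5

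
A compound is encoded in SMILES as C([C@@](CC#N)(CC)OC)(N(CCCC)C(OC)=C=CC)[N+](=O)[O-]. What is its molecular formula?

Heavy atoms from the SMILES: 16 C, 3 N, 4 O.
Implicit hydrogens by atom environment:
  5 × C: 3 H each → 15
  5 × C: 2 H each → 10
  4 × C: no H
  3 × O: no H
  2 × C: 1 H each → 2
  2 × N: no H
  1 × N (charge +1): no H
  1 × O (charge -1): no H
  Total hydrogens = 27.
Molecular formula: C16H27N3O4

C16H27N3O4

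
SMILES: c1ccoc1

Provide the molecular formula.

Heavy atoms from the SMILES: 4 C, 1 O.
Implicit hydrogens by atom environment:
  4 × C (aromatic): 1 H each → 4
  1 × O (aromatic): no H
  Total hydrogens = 4.
Molecular formula: C4H4O

C4H4O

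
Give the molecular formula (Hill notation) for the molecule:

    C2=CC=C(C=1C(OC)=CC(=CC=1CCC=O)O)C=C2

Heavy atoms from the SMILES: 16 C, 3 O.
Implicit hydrogens by atom environment:
  7 × C (aromatic): 1 H each → 7
  5 × C (aromatic): no H
  2 × C: 2 H each → 4
  2 × O: no H
  1 × C: 3 H
  1 × C: 1 H
  1 × O: 1 H
  Total hydrogens = 16.
Molecular formula: C16H16O3

C16H16O3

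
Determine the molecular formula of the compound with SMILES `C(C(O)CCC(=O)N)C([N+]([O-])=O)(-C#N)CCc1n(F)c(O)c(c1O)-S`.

C13H17FN4O6S

Heavy atoms from the SMILES: 13 C, 1 F, 4 N, 6 O, 1 S.
Implicit hydrogens by atom environment:
  5 × C: 2 H each → 10
  4 × C (aromatic): no H
  3 × C: no H
  3 × O: 1 H each → 3
  2 × O: no H
  1 × C: 1 H
  1 × F: no H
  1 × N: 2 H
  1 × N (aromatic): no H
  1 × N (charge +1): no H
  1 × N: no H
  1 × O (charge -1): no H
  1 × S: 1 H
  Total hydrogens = 17.
Molecular formula: C13H17FN4O6S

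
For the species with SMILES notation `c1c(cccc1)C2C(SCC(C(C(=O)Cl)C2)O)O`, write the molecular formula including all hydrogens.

Heavy atoms from the SMILES: 13 C, 1 Cl, 3 O, 1 S.
Implicit hydrogens by atom environment:
  5 × C (aromatic): 1 H each → 5
  4 × C: 1 H each → 4
  2 × C: 2 H each → 4
  2 × O: 1 H each → 2
  1 × C: no H
  1 × C (aromatic): no H
  1 × Cl: no H
  1 × O: no H
  1 × S: no H
  Total hydrogens = 15.
Molecular formula: C13H15ClO3S

C13H15ClO3S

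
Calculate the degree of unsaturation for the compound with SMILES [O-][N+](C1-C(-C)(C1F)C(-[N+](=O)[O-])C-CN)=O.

3

Molecular formula from the SMILES: C7H12FN3O4.
DoU = (2C + 2 + N − H − X)/2 = (2·7 + 2 + 3 − 12 − 1)/2 = 6/2 = 3.
(Structurally: 1 ring(s) + 2 π bond(s) = 3.)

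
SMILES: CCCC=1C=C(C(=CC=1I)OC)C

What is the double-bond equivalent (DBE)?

Molecular formula from the SMILES: C11H15IO.
DoU = (2C + 2 + N − H − X)/2 = (2·11 + 2 + 0 − 15 − 1)/2 = 8/2 = 4.
(Structurally: 1 ring(s) + 3 π bond(s) = 4.)

4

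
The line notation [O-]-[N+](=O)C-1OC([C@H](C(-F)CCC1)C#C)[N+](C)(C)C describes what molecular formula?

C12H20FN2O3+

Heavy atoms from the SMILES: 12 C, 1 F, 2 N, 3 O.
Implicit hydrogens by atom environment:
  5 × C: 1 H each → 5
  3 × C: 3 H each → 9
  3 × C: 2 H each → 6
  2 × N (charge +1): no H
  2 × O: no H
  1 × C: no H
  1 × F: no H
  1 × O (charge -1): no H
  Total hydrogens = 20.
Net charge +1.
Molecular formula: C12H20FN2O3+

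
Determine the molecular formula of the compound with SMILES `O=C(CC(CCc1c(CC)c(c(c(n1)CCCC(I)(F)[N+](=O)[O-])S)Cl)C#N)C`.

Heavy atoms from the SMILES: 18 C, 1 Cl, 1 F, 1 I, 3 N, 3 O, 1 S.
Implicit hydrogens by atom environment:
  7 × C: 2 H each → 14
  5 × C (aromatic): no H
  3 × C: no H
  2 × C: 3 H each → 6
  2 × O: no H
  1 × C: 1 H
  1 × Cl: no H
  1 × F: no H
  1 × I: no H
  1 × N (aromatic): no H
  1 × N: no H
  1 × N (charge +1): no H
  1 × O (charge -1): no H
  1 × S: 1 H
  Total hydrogens = 22.
Molecular formula: C18H22ClFIN3O3S

C18H22ClFIN3O3S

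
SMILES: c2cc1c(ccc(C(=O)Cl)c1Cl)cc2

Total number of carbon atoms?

11

The symbol for carbon appears 11 times in the SMILES. Lowercase c denotes aromatic carbon and counts toward C.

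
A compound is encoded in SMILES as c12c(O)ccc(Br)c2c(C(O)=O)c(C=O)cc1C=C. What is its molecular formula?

C14H9BrO4

Heavy atoms from the SMILES: 1 Br, 14 C, 4 O.
Implicit hydrogens by atom environment:
  7 × C (aromatic): no H
  3 × C (aromatic): 1 H each → 3
  2 × C: 1 H each → 2
  2 × O: 1 H each → 2
  2 × O: no H
  1 × Br: no H
  1 × C: 2 H
  1 × C: no H
  Total hydrogens = 9.
Molecular formula: C14H9BrO4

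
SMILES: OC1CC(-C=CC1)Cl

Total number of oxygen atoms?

1

The symbol for oxygen appears 1 time in the SMILES.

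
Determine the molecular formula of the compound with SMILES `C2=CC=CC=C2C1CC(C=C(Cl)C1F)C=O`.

Heavy atoms from the SMILES: 13 C, 1 Cl, 1 F, 1 O.
Implicit hydrogens by atom environment:
  5 × C: 1 H each → 5
  5 × C (aromatic): 1 H each → 5
  1 × C: 2 H
  1 × C: no H
  1 × C (aromatic): no H
  1 × Cl: no H
  1 × F: no H
  1 × O: no H
  Total hydrogens = 12.
Molecular formula: C13H12ClFO

C13H12ClFO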